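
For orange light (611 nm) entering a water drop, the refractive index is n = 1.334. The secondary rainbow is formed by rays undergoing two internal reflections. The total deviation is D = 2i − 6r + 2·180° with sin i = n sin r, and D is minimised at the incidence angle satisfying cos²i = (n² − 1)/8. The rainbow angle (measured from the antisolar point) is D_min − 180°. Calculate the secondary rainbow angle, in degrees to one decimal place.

51.2°

cos²i = (1.77956 − 1)/8 = 0.09744; i = arccos(0.31216) = 71.810°.
sin r = sin 71.810°/1.334 = 0.71217; r = 45.411°.
D_min = 2·71.810° − 6·45.411° + 360° = 231.153°.
Rainbow angle = D_min − 180° = 51.153°.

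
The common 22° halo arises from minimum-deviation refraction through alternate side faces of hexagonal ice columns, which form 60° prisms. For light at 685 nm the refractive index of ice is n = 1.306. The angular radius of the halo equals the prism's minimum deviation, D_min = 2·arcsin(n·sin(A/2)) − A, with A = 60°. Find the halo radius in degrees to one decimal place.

21.5°

n·sin(A/2) = 1.306 × sin 30° = 1.306 × 0.5000 = 0.6530.
D_min = 2·arcsin(0.6530) − 60° = 2 × 40.768° − 60° = 21.536°.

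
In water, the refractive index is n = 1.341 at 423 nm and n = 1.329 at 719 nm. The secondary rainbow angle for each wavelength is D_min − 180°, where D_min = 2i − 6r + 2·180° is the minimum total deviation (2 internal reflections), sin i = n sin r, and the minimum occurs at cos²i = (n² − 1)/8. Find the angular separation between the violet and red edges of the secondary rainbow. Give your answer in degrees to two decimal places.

At 423 nm (n = 1.341): cos²i = 0.09979 → i = 71.586°, r = 45.034°, D_min = 232.966°, rainbow angle = 52.966°.
At 719 nm (n = 1.329): cos²i = 0.09578 → i = 71.972°, r = 45.685°, D_min = 229.837°, rainbow angle = 49.837°.
Angular width = |52.966° − 49.837°| = 3.129°.

3.13°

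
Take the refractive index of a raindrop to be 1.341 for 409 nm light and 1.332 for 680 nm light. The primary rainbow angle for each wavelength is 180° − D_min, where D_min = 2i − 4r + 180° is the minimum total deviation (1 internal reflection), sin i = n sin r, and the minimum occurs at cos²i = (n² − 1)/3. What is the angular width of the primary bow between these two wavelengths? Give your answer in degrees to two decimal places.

At 409 nm (n = 1.341): cos²i = 0.26609 → i = 58.946°, r = 39.705°, D_min = 139.071°, rainbow angle = 40.929°.
At 680 nm (n = 1.332): cos²i = 0.25807 → i = 59.469°, r = 40.290°, D_min = 137.776°, rainbow angle = 42.224°.
Angular width = |40.929° − 42.224°| = 1.295°.

1.29°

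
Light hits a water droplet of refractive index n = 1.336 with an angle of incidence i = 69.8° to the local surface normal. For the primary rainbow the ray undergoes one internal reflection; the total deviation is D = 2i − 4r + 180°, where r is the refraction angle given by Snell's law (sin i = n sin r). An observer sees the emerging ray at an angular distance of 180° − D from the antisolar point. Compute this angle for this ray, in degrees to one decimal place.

38.9°

sin r = sin 69.8° / 1.336 = 0.9385/1.336 = 0.7025; r = 44.63°.
D = 2·69.8° − 4·44.63° + 180° = 139.60° − 178.50° + 180° = 141.10°.
Angle from antisolar point = 180° − D = 38.90°.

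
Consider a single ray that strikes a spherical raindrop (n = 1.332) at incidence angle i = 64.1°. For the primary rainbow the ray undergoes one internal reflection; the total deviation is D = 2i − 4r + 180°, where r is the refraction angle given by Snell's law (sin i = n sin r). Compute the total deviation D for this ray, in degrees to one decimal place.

sin r = sin 64.1° / 1.332 = 0.8996/1.332 = 0.6753; r = 42.48°.
D = 2·64.1° − 4·42.48° + 180° = 128.20° − 169.92° + 180° = 138.28°.

138.3°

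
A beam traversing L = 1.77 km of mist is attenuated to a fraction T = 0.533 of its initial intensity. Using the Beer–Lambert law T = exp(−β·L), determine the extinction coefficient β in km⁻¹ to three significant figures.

Beer–Lambert: T = exp(−βL) ⇒ β = −ln(T)/L = −ln(0.533)/1.77 = 0.6292/1.77 = 0.3555 km⁻¹.

0.355 km⁻¹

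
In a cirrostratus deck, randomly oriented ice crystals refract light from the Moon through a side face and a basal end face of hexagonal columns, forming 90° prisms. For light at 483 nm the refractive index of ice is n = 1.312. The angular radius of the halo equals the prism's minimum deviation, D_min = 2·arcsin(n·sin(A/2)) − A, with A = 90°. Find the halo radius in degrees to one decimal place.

n·sin(A/2) = 1.312 × sin 45° = 1.312 × 0.7071 = 0.9277.
D_min = 2·arcsin(0.9277) − 90° = 2 × 68.083° − 90° = 46.166°.

46.2°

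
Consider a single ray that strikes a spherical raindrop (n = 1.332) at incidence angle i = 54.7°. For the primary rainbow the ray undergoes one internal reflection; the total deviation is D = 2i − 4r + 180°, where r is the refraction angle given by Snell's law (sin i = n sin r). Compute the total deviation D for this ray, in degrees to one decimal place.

sin r = sin 54.7° / 1.332 = 0.8161/1.332 = 0.6127; r = 37.79°.
D = 2·54.7° − 4·37.79° + 180° = 109.40° − 151.14° + 180° = 138.26°.

138.3°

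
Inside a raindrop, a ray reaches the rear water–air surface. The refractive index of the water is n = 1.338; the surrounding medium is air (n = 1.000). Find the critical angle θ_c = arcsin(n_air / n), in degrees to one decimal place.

sin θ_c = n_air / n = 1.000 / 1.338 = 0.7474.
θ_c = arcsin(0.7474) = 48.36°.

48.4°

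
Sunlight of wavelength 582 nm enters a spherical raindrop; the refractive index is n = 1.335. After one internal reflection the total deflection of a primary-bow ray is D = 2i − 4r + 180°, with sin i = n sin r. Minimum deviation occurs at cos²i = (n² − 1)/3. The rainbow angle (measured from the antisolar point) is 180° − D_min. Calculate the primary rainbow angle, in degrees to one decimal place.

41.8°

cos²i = (1.78222 − 1)/3 = 0.26074; i = arccos(0.51063) = 59.294°.
sin r = sin 59.294°/1.335 = 0.64405; r = 40.094°.
D_min = 2·59.294° − 4·40.094° + 180° = 138.212°.
Rainbow angle = 180° − D_min = 41.788°.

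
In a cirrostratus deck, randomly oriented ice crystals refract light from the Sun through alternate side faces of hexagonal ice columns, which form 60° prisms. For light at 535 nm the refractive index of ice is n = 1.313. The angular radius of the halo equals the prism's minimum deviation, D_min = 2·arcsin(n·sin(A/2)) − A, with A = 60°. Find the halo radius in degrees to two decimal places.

22.07°

n·sin(A/2) = 1.313 × sin 30° = 1.313 × 0.5000 = 0.6565.
D_min = 2·arcsin(0.6565) − 60° = 2 × 41.033° − 60° = 22.067°.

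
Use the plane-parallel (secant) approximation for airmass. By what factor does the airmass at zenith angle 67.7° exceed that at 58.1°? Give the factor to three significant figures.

X(67.7°)/X(58.1°) = sec 67.7° / sec 58.1° = cos 58.1° / cos 67.7° = 0.5284/0.3795 = 1.3926.

1.39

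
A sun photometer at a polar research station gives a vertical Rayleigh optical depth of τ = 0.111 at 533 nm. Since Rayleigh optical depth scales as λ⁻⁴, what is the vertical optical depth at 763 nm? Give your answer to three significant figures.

0.0264

τ(763 nm) = τ(533 nm) × (533/763)⁴ = 0.111 × (0.6986)⁴ = 0.111 × 0.2381 = 0.0264.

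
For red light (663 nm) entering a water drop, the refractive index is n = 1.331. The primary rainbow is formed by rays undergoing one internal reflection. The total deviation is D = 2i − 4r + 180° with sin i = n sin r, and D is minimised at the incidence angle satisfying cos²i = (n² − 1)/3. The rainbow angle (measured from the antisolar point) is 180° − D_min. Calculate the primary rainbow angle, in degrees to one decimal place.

cos²i = (1.77156 − 1)/3 = 0.25719; i = arccos(0.50714) = 59.527°.
sin r = sin 59.527°/1.331 = 0.64753; r = 40.356°.
D_min = 2·59.527° − 4·40.356° + 180° = 137.630°.
Rainbow angle = 180° − D_min = 42.370°.

42.4°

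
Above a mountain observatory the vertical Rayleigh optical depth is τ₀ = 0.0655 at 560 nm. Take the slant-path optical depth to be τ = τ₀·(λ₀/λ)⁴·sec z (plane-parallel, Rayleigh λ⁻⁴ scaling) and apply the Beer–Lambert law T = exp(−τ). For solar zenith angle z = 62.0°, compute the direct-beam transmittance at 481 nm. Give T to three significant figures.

0.774

sec 62.0° = 2.1301.
τ = 0.0655 × (560/481)⁴ × 2.1301 = 0.0655 × 1.8373 × 2.1301 = 0.2563.
T = exp(−0.2563) = 0.7739.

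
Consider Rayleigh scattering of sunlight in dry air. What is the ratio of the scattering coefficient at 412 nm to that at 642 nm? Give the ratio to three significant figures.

5.90

Rayleigh scattering ∝ λ⁻⁴, so the ratio of coefficients is the inverse fourth power of the wavelength ratio.
σ(412)/σ(642) = (642/412)⁴ = (1.5583)⁴ = 5.896.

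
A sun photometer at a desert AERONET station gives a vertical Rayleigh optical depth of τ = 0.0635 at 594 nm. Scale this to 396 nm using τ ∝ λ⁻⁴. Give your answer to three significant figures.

τ(396 nm) = τ(594 nm) × (594/396)⁴ = 0.0635 × (1.5000)⁴ = 0.0635 × 5.0625 = 0.3215.

0.321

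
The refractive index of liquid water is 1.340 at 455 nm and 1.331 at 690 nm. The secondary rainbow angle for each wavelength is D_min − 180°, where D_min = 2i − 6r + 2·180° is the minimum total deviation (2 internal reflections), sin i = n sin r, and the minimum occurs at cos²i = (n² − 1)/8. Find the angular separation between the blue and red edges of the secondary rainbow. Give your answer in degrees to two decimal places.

At 455 nm (n = 1.340): cos²i = 0.09945 → i = 71.618°, r = 45.088°, D_min = 232.709°, rainbow angle = 52.709°.
At 690 nm (n = 1.331): cos²i = 0.09645 → i = 71.907°, r = 45.575°, D_min = 230.365°, rainbow angle = 50.365°.
Angular width = |52.709° − 50.365°| = 2.344°.

2.34°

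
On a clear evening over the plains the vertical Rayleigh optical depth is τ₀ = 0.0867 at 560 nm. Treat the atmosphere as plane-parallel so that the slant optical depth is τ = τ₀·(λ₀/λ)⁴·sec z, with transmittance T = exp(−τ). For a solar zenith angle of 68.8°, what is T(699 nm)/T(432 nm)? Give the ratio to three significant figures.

Airmass: sec 68.8° = 2.7653.
τ(699 nm) = 0.0867 × (560/699)⁴ × 2.7653 = 0.0867 × 0.4119 × 2.7653 = 0.0988.
τ(432 nm) = 0.0867 × (560/432)⁴ × 2.7653 = 0.0867 × 2.8237 × 2.7653 = 0.6770.
T(699)/T(432) = exp(τ_B − τ_A) = exp(0.5782) = 1.7829.

1.78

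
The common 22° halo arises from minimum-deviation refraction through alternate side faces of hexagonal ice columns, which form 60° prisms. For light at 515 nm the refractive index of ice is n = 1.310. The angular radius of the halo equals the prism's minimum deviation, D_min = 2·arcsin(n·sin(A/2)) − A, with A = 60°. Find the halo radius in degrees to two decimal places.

n·sin(A/2) = 1.310 × sin 30° = 1.310 × 0.5000 = 0.6550.
D_min = 2·arcsin(0.6550) − 60° = 2 × 40.920° − 60° = 21.839°.

21.84°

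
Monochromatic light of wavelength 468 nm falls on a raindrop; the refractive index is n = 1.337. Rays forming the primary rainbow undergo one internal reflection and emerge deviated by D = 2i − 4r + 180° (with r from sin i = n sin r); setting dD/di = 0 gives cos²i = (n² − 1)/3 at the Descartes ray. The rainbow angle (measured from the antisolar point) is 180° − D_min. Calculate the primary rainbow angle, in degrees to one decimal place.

41.5°

cos²i = (1.78757 − 1)/3 = 0.26252; i = arccos(0.51237) = 59.178°.
sin r = sin 59.178°/1.337 = 0.64231; r = 39.964°.
D_min = 2·59.178° − 4·39.964° + 180° = 138.500°.
Rainbow angle = 180° − D_min = 41.500°.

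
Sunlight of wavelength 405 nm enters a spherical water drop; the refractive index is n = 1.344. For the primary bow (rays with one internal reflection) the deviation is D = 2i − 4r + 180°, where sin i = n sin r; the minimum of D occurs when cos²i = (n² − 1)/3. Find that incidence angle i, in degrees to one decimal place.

cos²i = (1.344² − 1)/3 = (1.80634 − 1)/3 = 0.26878.
cos i = 0.51844, so i = 58.772°.

58.8°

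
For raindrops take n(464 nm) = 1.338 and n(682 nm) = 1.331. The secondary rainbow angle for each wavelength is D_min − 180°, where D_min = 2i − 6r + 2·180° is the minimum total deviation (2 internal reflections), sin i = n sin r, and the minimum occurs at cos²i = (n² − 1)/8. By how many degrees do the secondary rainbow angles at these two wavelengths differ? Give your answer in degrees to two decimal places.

At 464 nm (n = 1.338): cos²i = 0.09878 → i = 71.682°, r = 45.195°, D_min = 232.193°, rainbow angle = 52.193°.
At 682 nm (n = 1.331): cos²i = 0.09645 → i = 71.907°, r = 45.575°, D_min = 230.365°, rainbow angle = 50.365°.
Angular width = |52.193° − 50.365°| = 1.828°.

1.83°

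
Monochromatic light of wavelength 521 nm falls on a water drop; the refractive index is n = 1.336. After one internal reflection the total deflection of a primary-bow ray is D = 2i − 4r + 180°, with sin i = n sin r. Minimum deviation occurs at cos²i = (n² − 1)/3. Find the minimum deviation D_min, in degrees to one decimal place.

138.4°

cos²i = (1.78490 − 1)/3 = 0.26163; i = arccos(0.51150) = 59.236°.
sin r = sin 59.236°/1.336 = 0.64318; r = 40.029°.
D_min = 2·59.236° − 4·40.029° + 180° = 138.356°.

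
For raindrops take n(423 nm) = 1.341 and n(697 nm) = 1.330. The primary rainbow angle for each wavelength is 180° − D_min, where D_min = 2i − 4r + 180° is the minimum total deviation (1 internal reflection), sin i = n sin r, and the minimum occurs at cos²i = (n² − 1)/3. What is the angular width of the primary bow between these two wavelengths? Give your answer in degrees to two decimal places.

1.59°

At 423 nm (n = 1.341): cos²i = 0.26609 → i = 58.946°, r = 39.705°, D_min = 139.071°, rainbow angle = 40.929°.
At 697 nm (n = 1.330): cos²i = 0.25630 → i = 59.585°, r = 40.422°, D_min = 137.484°, rainbow angle = 42.516°.
Angular width = |40.929° − 42.516°| = 1.588°.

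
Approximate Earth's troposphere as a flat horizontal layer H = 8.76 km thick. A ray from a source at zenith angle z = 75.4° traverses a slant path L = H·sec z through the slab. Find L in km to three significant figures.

sec z = 1/cos 75.4° = 3.9672.
L = 8.76 × 3.9672 = 34.752 km.

34.8 km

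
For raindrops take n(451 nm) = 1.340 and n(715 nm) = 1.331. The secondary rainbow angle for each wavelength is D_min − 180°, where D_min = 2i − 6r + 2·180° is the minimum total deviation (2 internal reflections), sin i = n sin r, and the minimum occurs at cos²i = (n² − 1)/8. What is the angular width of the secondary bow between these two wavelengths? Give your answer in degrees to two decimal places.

2.34°

At 451 nm (n = 1.340): cos²i = 0.09945 → i = 71.618°, r = 45.088°, D_min = 232.709°, rainbow angle = 52.709°.
At 715 nm (n = 1.331): cos²i = 0.09645 → i = 71.907°, r = 45.575°, D_min = 230.365°, rainbow angle = 50.365°.
Angular width = |52.709° − 50.365°| = 2.344°.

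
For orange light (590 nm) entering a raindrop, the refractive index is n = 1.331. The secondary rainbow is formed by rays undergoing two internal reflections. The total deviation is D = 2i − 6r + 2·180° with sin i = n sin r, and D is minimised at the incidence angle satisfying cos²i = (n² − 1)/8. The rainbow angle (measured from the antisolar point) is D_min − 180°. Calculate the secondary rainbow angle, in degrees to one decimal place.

cos²i = (1.77156 − 1)/8 = 0.09645; i = arccos(0.31056) = 71.907°.
sin r = sin 71.907°/1.331 = 0.71417; r = 45.575°.
D_min = 2·71.907° − 6·45.575° + 360° = 230.365°.
Rainbow angle = D_min − 180° = 50.365°.

50.4°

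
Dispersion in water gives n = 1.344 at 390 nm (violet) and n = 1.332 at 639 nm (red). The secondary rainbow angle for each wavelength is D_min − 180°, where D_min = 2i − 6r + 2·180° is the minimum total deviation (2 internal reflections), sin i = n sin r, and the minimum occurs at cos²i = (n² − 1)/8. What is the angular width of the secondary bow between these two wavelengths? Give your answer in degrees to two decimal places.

3.10°

At 390 nm (n = 1.344): cos²i = 0.10079 → i = 71.490°, r = 44.874°, D_min = 233.733°, rainbow angle = 53.733°.
At 639 nm (n = 1.332): cos²i = 0.09678 → i = 71.875°, r = 45.520°, D_min = 230.628°, rainbow angle = 50.628°.
Angular width = |53.733° − 50.628°| = 3.104°.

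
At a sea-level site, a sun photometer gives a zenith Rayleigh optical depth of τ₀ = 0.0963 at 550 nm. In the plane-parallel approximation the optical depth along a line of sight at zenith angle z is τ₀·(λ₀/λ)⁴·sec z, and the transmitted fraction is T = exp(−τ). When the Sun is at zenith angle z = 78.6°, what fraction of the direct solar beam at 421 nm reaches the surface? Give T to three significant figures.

0.242

sec 78.6° = 5.0593.
τ = 0.0963 × (550/421)⁴ × 5.0593 = 0.0963 × 2.9129 × 5.0593 = 1.4192.
T = exp(−1.4192) = 0.2419.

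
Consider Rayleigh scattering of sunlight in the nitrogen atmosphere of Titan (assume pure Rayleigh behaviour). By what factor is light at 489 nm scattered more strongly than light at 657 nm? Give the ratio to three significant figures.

3.26

Rayleigh scattering ∝ λ⁻⁴, so the ratio of coefficients is the inverse fourth power of the wavelength ratio.
σ(489)/σ(657) = (657/489)⁴ = (1.3436)⁴ = 3.259.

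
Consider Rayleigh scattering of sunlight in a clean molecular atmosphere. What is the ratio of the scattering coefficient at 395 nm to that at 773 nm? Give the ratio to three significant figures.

Rayleigh scattering ∝ λ⁻⁴, so the ratio of coefficients is the inverse fourth power of the wavelength ratio.
σ(395)/σ(773) = (773/395)⁴ = (1.9570)⁴ = 14.67.

14.7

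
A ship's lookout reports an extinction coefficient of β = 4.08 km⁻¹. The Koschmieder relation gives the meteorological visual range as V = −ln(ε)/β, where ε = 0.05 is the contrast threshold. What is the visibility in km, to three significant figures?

0.734 km

V = −ln(0.05) / 4.08 = 2.996 / 4.08 = 0.7342 km.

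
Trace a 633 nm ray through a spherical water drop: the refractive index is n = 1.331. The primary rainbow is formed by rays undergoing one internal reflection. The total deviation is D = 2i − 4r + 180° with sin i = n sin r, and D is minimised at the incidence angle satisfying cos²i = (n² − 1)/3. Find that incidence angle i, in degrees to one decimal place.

59.5°

cos²i = (1.331² − 1)/3 = (1.77156 − 1)/3 = 0.25719.
cos i = 0.50714, so i = 59.527°.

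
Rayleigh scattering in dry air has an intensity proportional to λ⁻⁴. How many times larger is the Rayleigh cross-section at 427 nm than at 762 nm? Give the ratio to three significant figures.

Rayleigh scattering ∝ λ⁻⁴, so the ratio of coefficients is the inverse fourth power of the wavelength ratio.
σ(427)/σ(762) = (762/427)⁴ = (1.7845)⁴ = 10.14.

10.1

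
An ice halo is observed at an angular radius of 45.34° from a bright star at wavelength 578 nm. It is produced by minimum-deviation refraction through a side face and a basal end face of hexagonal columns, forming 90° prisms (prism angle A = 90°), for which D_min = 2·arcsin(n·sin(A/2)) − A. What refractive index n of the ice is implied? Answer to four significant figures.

Rearranging: n = sin((D_min + A)/2) / sin(A/2).
(D_min + A)/2 = (45.34° + 90°)/2 = 67.670°.
n = sin 67.670° / sin 45° = 0.9250 / 0.7071 = 1.3082.

1.308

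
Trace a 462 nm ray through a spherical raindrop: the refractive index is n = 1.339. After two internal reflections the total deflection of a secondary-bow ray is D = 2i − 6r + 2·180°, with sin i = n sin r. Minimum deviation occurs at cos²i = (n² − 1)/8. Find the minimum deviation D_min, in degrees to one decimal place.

cos²i = (1.79292 − 1)/8 = 0.09912; i = arccos(0.31483) = 71.650°.
sin r = sin 71.650°/1.339 = 0.70885; r = 45.141°.
D_min = 2·71.650° − 6·45.141° + 360° = 232.451°.

232.5°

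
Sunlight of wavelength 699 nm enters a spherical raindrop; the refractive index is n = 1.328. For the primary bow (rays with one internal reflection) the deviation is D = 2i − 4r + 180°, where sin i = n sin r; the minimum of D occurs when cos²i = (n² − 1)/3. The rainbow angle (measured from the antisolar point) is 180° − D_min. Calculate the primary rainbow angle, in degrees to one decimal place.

42.8°

cos²i = (1.76358 − 1)/3 = 0.25453; i = arccos(0.50451) = 59.701°.
sin r = sin 59.701°/1.328 = 0.65016; r = 40.553°.
D_min = 2·59.701° − 4·40.553° + 180° = 137.189°.
Rainbow angle = 180° − D_min = 42.811°.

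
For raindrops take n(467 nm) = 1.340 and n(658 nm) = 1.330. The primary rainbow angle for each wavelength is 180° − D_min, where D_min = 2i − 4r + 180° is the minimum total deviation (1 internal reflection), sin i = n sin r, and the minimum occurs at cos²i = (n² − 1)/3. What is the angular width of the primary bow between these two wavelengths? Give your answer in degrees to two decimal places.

At 467 nm (n = 1.340): cos²i = 0.26520 → i = 59.004°, r = 39.770°, D_min = 138.929°, rainbow angle = 41.071°.
At 658 nm (n = 1.330): cos²i = 0.25630 → i = 59.585°, r = 40.422°, D_min = 137.484°, rainbow angle = 42.516°.
Angular width = |41.071° − 42.516°| = 1.445°.

1.45°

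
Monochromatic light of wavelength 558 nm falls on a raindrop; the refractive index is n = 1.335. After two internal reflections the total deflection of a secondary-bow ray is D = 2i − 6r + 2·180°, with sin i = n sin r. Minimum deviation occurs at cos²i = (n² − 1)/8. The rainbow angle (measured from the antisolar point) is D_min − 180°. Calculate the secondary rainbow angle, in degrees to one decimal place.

cos²i = (1.78222 − 1)/8 = 0.09778; i = arccos(0.31269) = 71.778°.
sin r = sin 71.778°/1.335 = 0.71150; r = 45.357°.
D_min = 2·71.778° − 6·45.357° + 360° = 231.414°.
Rainbow angle = D_min − 180° = 51.414°.

51.4°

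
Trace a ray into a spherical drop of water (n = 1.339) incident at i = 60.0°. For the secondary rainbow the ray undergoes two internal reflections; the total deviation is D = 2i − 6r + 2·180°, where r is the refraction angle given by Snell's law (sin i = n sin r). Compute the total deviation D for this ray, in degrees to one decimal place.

238.2°

sin r = sin 60.0° / 1.339 = 0.8660/1.339 = 0.6468; r = 40.30°.
D = 2·60.0° − 6·40.30° + 2·180° = 120.00° − 241.79° + 360° = 238.21°.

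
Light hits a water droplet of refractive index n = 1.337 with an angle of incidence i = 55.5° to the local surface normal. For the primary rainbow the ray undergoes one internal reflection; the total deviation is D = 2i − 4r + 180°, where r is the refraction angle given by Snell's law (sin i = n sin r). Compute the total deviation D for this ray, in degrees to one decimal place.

138.8°

sin r = sin 55.5° / 1.337 = 0.8241/1.337 = 0.6164; r = 38.05°.
D = 2·55.5° − 4·38.05° + 180° = 111.00° − 152.21° + 180° = 138.79°.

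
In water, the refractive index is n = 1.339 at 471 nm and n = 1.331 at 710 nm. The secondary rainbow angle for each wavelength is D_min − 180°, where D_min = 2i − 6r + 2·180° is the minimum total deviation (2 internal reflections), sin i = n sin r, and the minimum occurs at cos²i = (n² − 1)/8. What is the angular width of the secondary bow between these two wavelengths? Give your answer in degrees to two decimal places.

At 471 nm (n = 1.339): cos²i = 0.09912 → i = 71.650°, r = 45.141°, D_min = 232.451°, rainbow angle = 52.451°.
At 710 nm (n = 1.331): cos²i = 0.09645 → i = 71.907°, r = 45.575°, D_min = 230.365°, rainbow angle = 50.365°.
Angular width = |52.451° − 50.365°| = 2.086°.

2.09°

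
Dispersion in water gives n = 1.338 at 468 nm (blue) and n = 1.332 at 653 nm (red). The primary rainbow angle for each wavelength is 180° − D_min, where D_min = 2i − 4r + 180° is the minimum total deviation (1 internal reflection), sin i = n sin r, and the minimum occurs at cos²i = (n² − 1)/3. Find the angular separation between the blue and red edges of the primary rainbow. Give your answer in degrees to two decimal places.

At 468 nm (n = 1.338): cos²i = 0.26341 → i = 59.120°, r = 39.899°, D_min = 138.643°, rainbow angle = 41.357°.
At 653 nm (n = 1.332): cos²i = 0.25807 → i = 59.469°, r = 40.290°, D_min = 137.776°, rainbow angle = 42.224°.
Angular width = |41.357° − 42.224°| = 0.867°.

0.87°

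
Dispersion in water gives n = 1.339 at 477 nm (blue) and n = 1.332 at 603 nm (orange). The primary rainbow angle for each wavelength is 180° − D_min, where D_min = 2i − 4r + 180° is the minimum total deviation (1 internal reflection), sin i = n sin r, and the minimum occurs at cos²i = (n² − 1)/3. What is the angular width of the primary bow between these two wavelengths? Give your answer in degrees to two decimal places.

1.01°

At 477 nm (n = 1.339): cos²i = 0.26431 → i = 59.062°, r = 39.834°, D_min = 138.786°, rainbow angle = 41.214°.
At 603 nm (n = 1.332): cos²i = 0.25807 → i = 59.469°, r = 40.290°, D_min = 137.776°, rainbow angle = 42.224°.
Angular width = |41.214° − 42.224°| = 1.010°.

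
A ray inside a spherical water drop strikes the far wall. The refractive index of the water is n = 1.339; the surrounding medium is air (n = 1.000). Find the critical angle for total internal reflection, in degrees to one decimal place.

48.3°

sin θ_c = n_air / n = 1.000 / 1.339 = 0.7468.
θ_c = arcsin(0.7468) = 48.32°.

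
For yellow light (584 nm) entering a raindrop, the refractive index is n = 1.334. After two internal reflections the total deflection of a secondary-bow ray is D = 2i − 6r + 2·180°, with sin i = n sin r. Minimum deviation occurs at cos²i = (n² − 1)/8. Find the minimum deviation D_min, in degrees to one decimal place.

cos²i = (1.77956 − 1)/8 = 0.09744; i = arccos(0.31216) = 71.810°.
sin r = sin 71.810°/1.334 = 0.71217; r = 45.411°.
D_min = 2·71.810° − 6·45.411° + 360° = 231.153°.

231.2°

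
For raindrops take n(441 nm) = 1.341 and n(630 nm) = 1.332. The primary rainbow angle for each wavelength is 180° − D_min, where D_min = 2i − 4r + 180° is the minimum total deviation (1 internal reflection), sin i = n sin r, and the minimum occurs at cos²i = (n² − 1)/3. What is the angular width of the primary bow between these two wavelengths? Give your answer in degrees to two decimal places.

At 441 nm (n = 1.341): cos²i = 0.26609 → i = 58.946°, r = 39.705°, D_min = 139.071°, rainbow angle = 40.929°.
At 630 nm (n = 1.332): cos²i = 0.25807 → i = 59.469°, r = 40.290°, D_min = 137.776°, rainbow angle = 42.224°.
Angular width = |40.929° − 42.224°| = 1.295°.

1.29°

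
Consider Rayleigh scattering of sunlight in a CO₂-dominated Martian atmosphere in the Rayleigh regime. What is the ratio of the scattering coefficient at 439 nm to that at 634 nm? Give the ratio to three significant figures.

Rayleigh scattering ∝ λ⁻⁴, so the ratio of coefficients is the inverse fourth power of the wavelength ratio.
σ(439)/σ(634) = (634/439)⁴ = (1.4442)⁴ = 4.35.

4.35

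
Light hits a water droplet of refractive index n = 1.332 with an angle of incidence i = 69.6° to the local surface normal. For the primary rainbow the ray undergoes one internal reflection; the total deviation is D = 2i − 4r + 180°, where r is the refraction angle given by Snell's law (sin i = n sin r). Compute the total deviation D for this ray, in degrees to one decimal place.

140.3°

sin r = sin 69.6° / 1.332 = 0.9373/1.332 = 0.7037; r = 44.72°.
D = 2·69.6° − 4·44.72° + 180° = 139.20° − 178.89° + 180° = 140.31°.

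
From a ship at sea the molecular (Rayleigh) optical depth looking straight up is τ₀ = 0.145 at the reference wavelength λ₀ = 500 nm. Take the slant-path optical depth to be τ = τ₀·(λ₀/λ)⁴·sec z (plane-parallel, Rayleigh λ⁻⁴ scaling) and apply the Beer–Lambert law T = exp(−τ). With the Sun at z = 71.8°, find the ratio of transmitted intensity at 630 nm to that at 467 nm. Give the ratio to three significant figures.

1.53

Airmass: sec 71.8° = 3.2017.
τ(630 nm) = 0.145 × (500/630)⁴ × 3.2017 = 0.145 × 0.3968 × 3.2017 = 0.1842.
τ(467 nm) = 0.145 × (500/467)⁴ × 3.2017 = 0.145 × 1.3141 × 3.2017 = 0.6100.
T(630)/T(467) = exp(τ_B − τ_A) = exp(0.4259) = 1.5309.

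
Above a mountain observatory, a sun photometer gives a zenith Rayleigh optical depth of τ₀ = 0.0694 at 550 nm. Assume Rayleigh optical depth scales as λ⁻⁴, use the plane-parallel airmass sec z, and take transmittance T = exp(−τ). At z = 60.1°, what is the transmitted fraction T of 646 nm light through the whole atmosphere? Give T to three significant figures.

sec 60.1° = 2.0061.
τ = 0.0694 × (550/646)⁴ × 2.0061 = 0.0694 × 0.5254 × 2.0061 = 0.0732.
T = exp(−0.0732) = 0.9295.

0.929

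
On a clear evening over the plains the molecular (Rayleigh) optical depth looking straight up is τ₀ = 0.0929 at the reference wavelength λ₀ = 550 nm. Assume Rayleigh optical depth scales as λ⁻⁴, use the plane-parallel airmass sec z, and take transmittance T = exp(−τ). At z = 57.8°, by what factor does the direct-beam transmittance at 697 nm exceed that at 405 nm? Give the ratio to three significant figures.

Airmass: sec 57.8° = 1.8766.
τ(697 nm) = 0.0929 × (550/697)⁴ × 1.8766 = 0.0929 × 0.3877 × 1.8766 = 0.0676.
τ(405 nm) = 0.0929 × (550/405)⁴ × 1.8766 = 0.0929 × 3.4012 × 1.8766 = 0.5930.
T(697)/T(405) = exp(τ_B − τ_A) = exp(0.5254) = 1.6911.

1.69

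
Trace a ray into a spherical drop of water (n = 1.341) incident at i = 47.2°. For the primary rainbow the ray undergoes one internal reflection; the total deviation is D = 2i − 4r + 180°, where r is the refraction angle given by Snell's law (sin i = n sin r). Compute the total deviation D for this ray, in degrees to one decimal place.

sin r = sin 47.2° / 1.341 = 0.7337/1.341 = 0.5472; r = 33.17°.
D = 2·47.2° − 4·33.17° + 180° = 94.40° − 132.69° + 180° = 141.71°.

141.7°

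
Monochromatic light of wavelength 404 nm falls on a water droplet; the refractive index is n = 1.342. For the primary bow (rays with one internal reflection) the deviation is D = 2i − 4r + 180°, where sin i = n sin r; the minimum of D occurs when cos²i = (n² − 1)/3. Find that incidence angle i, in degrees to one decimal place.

58.9°

cos²i = (1.342² − 1)/3 = (1.80096 − 1)/3 = 0.26699.
cos i = 0.51671, so i = 58.888°.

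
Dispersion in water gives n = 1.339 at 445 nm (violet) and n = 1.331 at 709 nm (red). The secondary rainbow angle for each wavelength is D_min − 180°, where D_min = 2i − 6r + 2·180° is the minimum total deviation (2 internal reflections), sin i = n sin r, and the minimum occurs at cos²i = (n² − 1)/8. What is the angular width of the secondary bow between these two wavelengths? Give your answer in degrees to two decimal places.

2.09°

At 445 nm (n = 1.339): cos²i = 0.09912 → i = 71.650°, r = 45.141°, D_min = 232.451°, rainbow angle = 52.451°.
At 709 nm (n = 1.331): cos²i = 0.09645 → i = 71.907°, r = 45.575°, D_min = 230.365°, rainbow angle = 50.365°.
Angular width = |52.451° − 50.365°| = 2.086°.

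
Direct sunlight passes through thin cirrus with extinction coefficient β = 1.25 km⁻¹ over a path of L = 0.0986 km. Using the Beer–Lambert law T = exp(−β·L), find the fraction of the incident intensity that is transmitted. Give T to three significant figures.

0.884

τ = β·L = 1.25 × 0.0986 = 0.1232.
T = exp(−0.1232) = 0.8840.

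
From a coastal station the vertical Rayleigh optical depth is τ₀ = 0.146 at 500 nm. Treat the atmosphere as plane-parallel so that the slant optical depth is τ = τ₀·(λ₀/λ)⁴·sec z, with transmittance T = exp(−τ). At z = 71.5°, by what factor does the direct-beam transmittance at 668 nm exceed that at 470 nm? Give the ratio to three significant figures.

1.56

Airmass: sec 71.5° = 3.1515.
τ(668 nm) = 0.146 × (500/668)⁴ × 3.1515 = 0.146 × 0.3139 × 3.1515 = 0.1444.
τ(470 nm) = 0.146 × (500/470)⁴ × 3.1515 = 0.146 × 1.2808 × 3.1515 = 0.5893.
T(668)/T(470) = exp(τ_B − τ_A) = exp(0.4449) = 1.5604.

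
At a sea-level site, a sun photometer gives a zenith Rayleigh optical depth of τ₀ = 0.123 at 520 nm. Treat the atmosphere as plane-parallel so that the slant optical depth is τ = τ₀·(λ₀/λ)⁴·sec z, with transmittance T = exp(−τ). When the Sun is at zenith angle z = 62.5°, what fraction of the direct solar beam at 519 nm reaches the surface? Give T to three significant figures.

0.765

sec 62.5° = 2.1657.
τ = 0.123 × (520/519)⁴ × 2.1657 = 0.123 × 1.0077 × 2.1657 = 0.2684.
T = exp(−0.2684) = 0.7646.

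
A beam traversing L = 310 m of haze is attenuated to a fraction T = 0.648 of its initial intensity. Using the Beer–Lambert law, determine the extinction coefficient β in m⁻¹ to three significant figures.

Beer–Lambert: T = exp(−βL) ⇒ β = −ln(T)/L = −ln(0.648)/310 = 0.4339/310 = 0.0014 m⁻¹.

0.00140 m⁻¹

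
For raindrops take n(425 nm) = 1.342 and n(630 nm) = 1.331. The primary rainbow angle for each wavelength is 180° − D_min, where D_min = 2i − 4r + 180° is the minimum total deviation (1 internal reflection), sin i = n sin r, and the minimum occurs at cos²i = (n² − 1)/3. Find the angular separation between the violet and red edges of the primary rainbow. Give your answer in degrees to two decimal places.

1.58°

At 425 nm (n = 1.342): cos²i = 0.26699 → i = 58.888°, r = 39.641°, D_min = 139.213°, rainbow angle = 40.787°.
At 630 nm (n = 1.331): cos²i = 0.25719 → i = 59.527°, r = 40.356°, D_min = 137.630°, rainbow angle = 42.370°.
Angular width = |40.787° − 42.370°| = 1.583°.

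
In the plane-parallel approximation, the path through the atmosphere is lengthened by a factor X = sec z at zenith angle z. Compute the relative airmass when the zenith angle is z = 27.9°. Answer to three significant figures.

1.13

X = sec z = 1/cos 27.9° = 1/0.8838 = 1.1315.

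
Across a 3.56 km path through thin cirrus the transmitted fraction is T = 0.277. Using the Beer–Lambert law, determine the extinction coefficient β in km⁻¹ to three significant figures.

0.361 km⁻¹

Beer–Lambert: T = exp(−βL) ⇒ β = −ln(T)/L = −ln(0.277)/3.56 = 1.2837/3.56 = 0.3606 km⁻¹.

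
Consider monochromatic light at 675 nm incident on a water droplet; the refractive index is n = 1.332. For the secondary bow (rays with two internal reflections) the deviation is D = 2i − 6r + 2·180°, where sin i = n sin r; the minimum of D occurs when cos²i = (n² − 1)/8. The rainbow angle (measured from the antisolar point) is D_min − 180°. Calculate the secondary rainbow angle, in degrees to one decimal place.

cos²i = (1.77422 − 1)/8 = 0.09678; i = arccos(0.31109) = 71.875°.
sin r = sin 71.875°/1.332 = 0.71350; r = 45.520°.
D_min = 2·71.875° − 6·45.520° + 360° = 230.628°.
Rainbow angle = D_min − 180° = 50.628°.

50.6°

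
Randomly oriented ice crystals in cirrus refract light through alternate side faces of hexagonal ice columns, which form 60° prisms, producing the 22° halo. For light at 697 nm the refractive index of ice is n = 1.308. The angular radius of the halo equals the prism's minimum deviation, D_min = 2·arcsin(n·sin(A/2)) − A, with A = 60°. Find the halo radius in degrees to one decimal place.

n·sin(A/2) = 1.308 × sin 30° = 1.308 × 0.5000 = 0.6540.
D_min = 2·arcsin(0.6540) − 60° = 2 × 40.844° − 60° = 21.688°.

21.7°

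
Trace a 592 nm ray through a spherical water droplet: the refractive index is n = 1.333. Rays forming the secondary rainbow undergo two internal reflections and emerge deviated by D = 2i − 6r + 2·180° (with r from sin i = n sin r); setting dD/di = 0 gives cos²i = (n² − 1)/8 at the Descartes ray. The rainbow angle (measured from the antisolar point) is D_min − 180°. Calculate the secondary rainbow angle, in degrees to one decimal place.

cos²i = (1.77689 − 1)/8 = 0.09711; i = arccos(0.31163) = 71.843°.
sin r = sin 71.843°/1.333 = 0.71283; r = 45.466°.
D_min = 2·71.843° − 6·45.466° + 360° = 230.891°.
Rainbow angle = D_min − 180° = 50.891°.

50.9°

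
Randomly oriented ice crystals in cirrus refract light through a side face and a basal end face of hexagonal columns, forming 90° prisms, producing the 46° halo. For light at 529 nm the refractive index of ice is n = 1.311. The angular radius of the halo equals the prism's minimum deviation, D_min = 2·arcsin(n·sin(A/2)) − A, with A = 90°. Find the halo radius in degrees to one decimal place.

n·sin(A/2) = 1.311 × sin 45° = 1.311 × 0.7071 = 0.9270.
D_min = 2·arcsin(0.9270) − 90° = 2 × 67.974° − 90° = 45.949°.

45.9°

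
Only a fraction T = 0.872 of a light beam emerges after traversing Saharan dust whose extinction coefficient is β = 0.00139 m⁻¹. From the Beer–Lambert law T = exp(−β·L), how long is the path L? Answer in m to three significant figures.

98.5 m

Beer–Lambert: T = exp(−βL) ⇒ L = −ln(T)/β = −ln(0.872)/0.00139 = 0.1370/0.00139 = 98.54 m.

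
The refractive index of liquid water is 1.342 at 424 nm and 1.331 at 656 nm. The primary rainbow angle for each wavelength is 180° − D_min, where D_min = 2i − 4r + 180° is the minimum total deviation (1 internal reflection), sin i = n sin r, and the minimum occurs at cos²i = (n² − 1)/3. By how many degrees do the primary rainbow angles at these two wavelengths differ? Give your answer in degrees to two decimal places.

At 424 nm (n = 1.342): cos²i = 0.26699 → i = 58.888°, r = 39.641°, D_min = 139.213°, rainbow angle = 40.787°.
At 656 nm (n = 1.331): cos²i = 0.25719 → i = 59.527°, r = 40.356°, D_min = 137.630°, rainbow angle = 42.370°.
Angular width = |40.787° − 42.370°| = 1.583°.

1.58°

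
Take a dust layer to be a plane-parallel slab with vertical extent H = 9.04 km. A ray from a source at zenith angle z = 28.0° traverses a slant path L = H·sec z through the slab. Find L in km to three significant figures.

10.2 km

sec z = 1/cos 28.0° = 1.1326.
L = 9.04 × 1.1326 = 10.238 km.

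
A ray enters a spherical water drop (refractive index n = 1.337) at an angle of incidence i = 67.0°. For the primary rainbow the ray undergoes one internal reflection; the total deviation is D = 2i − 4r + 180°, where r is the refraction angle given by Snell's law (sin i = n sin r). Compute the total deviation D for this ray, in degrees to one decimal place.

140.0°

sin r = sin 67.0° / 1.337 = 0.9205/1.337 = 0.6885; r = 43.51°.
D = 2·67.0° − 4·43.51° + 180° = 134.00° − 174.04° + 180° = 139.96°.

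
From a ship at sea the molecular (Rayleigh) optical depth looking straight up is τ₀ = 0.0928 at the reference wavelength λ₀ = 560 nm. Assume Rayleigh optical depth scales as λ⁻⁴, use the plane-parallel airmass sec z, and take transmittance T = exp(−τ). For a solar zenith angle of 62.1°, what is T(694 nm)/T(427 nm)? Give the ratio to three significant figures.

Airmass: sec 62.1° = 2.1371.
τ(694 nm) = 0.0928 × (560/694)⁴ × 2.1371 = 0.0928 × 0.4239 × 2.1371 = 0.0841.
τ(427 nm) = 0.0928 × (560/427)⁴ × 2.1371 = 0.0928 × 2.9583 × 2.1371 = 0.5867.
T(694)/T(427) = exp(τ_B − τ_A) = exp(0.5026) = 1.6530.

1.65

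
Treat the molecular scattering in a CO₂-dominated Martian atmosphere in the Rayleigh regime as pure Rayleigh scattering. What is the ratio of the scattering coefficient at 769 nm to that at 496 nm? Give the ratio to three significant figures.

0.173

Rayleigh scattering ∝ λ⁻⁴, so the ratio of coefficients is the inverse fourth power of the wavelength ratio.
σ(769)/σ(496) = (496/769)⁴ = (0.6450)⁴ = 0.1731.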